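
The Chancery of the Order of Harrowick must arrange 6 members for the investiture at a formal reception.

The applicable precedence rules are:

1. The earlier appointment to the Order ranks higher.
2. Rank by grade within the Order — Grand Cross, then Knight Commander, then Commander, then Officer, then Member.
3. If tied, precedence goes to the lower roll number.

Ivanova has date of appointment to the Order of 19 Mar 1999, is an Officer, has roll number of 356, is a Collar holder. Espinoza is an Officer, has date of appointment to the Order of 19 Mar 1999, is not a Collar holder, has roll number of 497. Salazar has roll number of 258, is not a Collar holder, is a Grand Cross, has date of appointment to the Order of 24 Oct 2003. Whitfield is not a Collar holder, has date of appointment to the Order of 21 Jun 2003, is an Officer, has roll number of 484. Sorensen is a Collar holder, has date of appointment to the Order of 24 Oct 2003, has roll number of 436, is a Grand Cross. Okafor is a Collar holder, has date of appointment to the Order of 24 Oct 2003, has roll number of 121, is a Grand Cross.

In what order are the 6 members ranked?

Ivanova, Espinoza, Whitfield, Okafor, Salazar, Sorensen

By date of appointment to the Order (earlier first): Ivanova and Espinoza (both 19 Mar 1999); then Whitfield (21 Jun 2003); then Okafor, Salazar and Sorensen (each 24 Oct 2003).
Ivanova and Espinoza are each Officer, so the next rule applies.
Among Ivanova and Espinoza, by roll number (lower first): Ivanova (356) before Espinoza (497).
Okafor, Salazar and Sorensen are each Grand Cross, so the next rule applies.
Among Okafor, Salazar and Sorensen, by roll number (lower first): Okafor (121) before Salazar (258) before Sorensen (436).
Full order: Ivanova, Espinoza, Whitfield, Okafor, Salazar, Sorensen.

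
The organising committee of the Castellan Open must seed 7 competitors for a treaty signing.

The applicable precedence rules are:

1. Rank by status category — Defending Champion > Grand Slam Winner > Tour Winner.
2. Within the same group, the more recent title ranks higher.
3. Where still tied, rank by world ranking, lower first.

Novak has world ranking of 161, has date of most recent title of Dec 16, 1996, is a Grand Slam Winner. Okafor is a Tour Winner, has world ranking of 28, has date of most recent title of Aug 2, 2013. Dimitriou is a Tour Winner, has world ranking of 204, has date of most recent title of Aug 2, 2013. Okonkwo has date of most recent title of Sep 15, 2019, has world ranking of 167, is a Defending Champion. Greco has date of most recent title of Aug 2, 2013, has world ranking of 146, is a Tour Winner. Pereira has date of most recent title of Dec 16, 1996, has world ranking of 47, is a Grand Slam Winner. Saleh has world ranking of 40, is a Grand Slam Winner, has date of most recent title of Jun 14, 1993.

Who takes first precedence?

By status category: Okonkwo (Defending Champion); then Pereira, Novak and Saleh (Grand Slam Winner); then Okafor, Greco and Dimitriou (Tour Winner).
Among Pereira, Novak and Saleh, by date of most recent title (later first): Pereira and Novak (Dec 16, 1996) before Saleh (Jun 14, 1993).
Among Pereira and Novak, by world ranking (lower first): Pereira (47) before Novak (161).
Okafor, Greco and Dimitriou all have date of most recent title Aug 2, 2013, so the next rule applies.
Among Okafor, Greco and Dimitriou, by world ranking (lower first): Okafor (28) before Greco (146) before Dimitriou (204).
Order: Okonkwo, Pereira, Novak, Saleh, Okafor, Greco, Dimitriou.

Okonkwo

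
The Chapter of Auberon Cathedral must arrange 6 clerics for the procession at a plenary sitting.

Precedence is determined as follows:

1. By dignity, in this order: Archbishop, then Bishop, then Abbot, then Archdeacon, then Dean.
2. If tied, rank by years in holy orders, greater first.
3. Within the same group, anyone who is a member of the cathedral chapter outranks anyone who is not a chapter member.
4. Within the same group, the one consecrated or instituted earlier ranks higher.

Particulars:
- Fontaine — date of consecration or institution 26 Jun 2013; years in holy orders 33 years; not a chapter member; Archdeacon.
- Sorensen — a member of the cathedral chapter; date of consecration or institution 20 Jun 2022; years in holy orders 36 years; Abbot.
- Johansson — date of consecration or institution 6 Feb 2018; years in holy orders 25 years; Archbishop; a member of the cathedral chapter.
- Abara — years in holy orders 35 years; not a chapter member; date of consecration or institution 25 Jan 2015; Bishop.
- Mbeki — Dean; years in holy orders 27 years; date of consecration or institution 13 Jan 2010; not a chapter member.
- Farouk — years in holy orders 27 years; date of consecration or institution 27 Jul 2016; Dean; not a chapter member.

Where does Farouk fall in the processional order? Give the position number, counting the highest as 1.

6

By dignity: Johansson (Archbishop); then Abara (Bishop); then Sorensen (Abbot); then Fontaine (Archdeacon); then Mbeki and Farouk (Dean).
Mbeki and Farouk both have years in holy orders 27 years, so the next rule applies.
Mbeki and Farouk are each not a chapter member, so the next rule applies.
Among Mbeki and Farouk, by date of consecration or institution (earlier first): Mbeki (13 Jan 2010) before Farouk (27 Jul 2016).
Order: Johansson, Abara, Sorensen, Fontaine, Mbeki, Farouk. So position 6.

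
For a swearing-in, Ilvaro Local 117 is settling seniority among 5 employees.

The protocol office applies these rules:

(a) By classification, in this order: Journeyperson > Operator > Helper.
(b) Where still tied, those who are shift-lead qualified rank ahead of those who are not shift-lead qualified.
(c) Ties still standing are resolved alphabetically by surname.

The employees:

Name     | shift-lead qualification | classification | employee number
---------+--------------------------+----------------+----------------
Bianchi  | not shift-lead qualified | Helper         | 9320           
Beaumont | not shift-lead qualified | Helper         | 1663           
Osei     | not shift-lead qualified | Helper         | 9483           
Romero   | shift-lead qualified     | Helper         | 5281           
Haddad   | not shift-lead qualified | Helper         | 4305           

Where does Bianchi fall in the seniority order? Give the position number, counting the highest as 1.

By classification: Romero, Beaumont, Bianchi, Haddad and Osei (Helper).
Among Romero, Beaumont, Bianchi, Haddad and Osei, shift-lead qualified before not shift-lead qualified: Romero (shift-lead qualified) before Beaumont, Bianchi, Haddad and Osei (not shift-lead qualified).
Among Beaumont, Bianchi, Haddad and Osei, alphabetically by surname: Beaumont before Bianchi before Haddad before Osei.
Order: Romero, Beaumont, Bianchi, Haddad, Osei. So position 3.

3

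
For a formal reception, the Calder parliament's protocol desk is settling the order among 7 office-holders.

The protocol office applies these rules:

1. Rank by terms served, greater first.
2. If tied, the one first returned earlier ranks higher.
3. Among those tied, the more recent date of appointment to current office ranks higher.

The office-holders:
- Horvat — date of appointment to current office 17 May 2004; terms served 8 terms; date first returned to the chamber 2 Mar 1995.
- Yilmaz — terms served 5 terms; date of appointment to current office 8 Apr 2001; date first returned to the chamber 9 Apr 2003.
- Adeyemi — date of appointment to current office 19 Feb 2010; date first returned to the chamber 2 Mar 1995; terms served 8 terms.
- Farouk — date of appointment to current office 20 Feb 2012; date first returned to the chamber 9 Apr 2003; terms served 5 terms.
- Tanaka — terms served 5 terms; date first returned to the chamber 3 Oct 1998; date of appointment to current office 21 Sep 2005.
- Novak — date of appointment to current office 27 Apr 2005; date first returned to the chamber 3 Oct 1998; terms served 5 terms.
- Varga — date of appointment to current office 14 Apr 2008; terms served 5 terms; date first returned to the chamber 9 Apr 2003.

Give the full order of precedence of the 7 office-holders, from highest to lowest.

Adeyemi, Horvat, Tanaka, Novak, Farouk, Varga, Yilmaz

By terms served (higher first): Adeyemi and Horvat (both 8 terms); then Tanaka, Novak, Farouk, Varga and Yilmaz (each 5 terms).
Adeyemi and Horvat both have date first returned to the chamber 2 Mar 1995, so the next rule applies.
Among Adeyemi and Horvat, by date of appointment to current office (later first): Adeyemi (19 Feb 2010) before Horvat (17 May 2004).
Among Tanaka, Novak, Farouk, Varga and Yilmaz, by date first returned to the chamber (earlier first): Tanaka and Novak (3 Oct 1998) before Farouk, Varga and Yilmaz (9 Apr 2003).
Among Tanaka and Novak, by date of appointment to current office (later first): Tanaka (21 Sep 2005) before Novak (27 Apr 2005).
Among Farouk, Varga and Yilmaz, by date of appointment to current office (later first): Farouk (20 Feb 2012) before Varga (14 Apr 2008) before Yilmaz (8 Apr 2001).
Full order: Adeyemi, Horvat, Tanaka, Novak, Farouk, Varga, Yilmaz.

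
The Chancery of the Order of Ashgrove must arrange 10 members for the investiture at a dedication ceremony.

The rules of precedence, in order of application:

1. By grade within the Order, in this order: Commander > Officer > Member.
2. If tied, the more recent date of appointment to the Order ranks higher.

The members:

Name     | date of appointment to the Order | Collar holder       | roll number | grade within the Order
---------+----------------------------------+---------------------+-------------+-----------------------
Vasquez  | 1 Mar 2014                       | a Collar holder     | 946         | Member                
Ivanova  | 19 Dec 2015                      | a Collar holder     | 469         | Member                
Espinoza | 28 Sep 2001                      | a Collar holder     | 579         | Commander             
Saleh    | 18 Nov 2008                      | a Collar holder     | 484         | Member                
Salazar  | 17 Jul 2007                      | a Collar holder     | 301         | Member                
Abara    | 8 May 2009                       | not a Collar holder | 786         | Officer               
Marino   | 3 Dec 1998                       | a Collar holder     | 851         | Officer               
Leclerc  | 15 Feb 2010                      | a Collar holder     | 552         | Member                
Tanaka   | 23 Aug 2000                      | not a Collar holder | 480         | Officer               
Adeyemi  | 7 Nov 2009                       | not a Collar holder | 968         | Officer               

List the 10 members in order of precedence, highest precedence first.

Espinoza, Adeyemi, Abara, Tanaka, Marino, Ivanova, Vasquez, Leclerc, Saleh, Salazar

By grade within the Order: Espinoza (Commander); then Adeyemi, Abara, Tanaka and Marino (Officer); then Ivanova, Vasquez, Leclerc, Saleh and Salazar (Member).
Among Adeyemi, Abara, Tanaka and Marino, by date of appointment to the Order (later first): Adeyemi (7 Nov 2009) before Abara (8 May 2009) before Tanaka (23 Aug 2000) before Marino (3 Dec 1998).
Among Ivanova, Vasquez, Leclerc, Saleh and Salazar, by date of appointment to the Order (later first): Ivanova (19 Dec 2015) before Vasquez (1 Mar 2014) before Leclerc (15 Feb 2010) before Saleh (18 Nov 2008) before Salazar (17 Jul 2007).
Full order: Espinoza, Adeyemi, Abara, Tanaka, Marino, Ivanova, Vasquez, Leclerc, Saleh, Salazar.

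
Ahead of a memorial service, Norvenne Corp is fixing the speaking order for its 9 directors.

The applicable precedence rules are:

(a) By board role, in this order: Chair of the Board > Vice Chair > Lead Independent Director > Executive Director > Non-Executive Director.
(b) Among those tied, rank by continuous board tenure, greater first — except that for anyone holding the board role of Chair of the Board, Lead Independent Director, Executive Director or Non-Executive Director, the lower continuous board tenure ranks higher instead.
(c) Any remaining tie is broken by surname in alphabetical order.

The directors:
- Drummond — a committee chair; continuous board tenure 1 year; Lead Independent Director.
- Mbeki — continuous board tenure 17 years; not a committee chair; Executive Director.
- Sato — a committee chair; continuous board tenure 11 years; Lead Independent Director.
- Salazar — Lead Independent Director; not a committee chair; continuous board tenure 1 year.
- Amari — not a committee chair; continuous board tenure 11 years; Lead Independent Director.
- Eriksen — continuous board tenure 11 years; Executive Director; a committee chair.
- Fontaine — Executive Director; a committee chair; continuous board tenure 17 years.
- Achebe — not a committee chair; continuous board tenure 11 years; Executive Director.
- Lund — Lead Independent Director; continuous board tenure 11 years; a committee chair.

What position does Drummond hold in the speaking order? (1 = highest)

By board role: Drummond, Salazar, Amari, Lund and Sato (Lead Independent Director); then Achebe, Eriksen, Fontaine and Mbeki (Executive Director).
Among Drummond, Salazar, Amari, Lund and Sato, by continuous board tenure (lower first) (reversed rule for this group): Drummond and Salazar (1 year) before Amari, Lund and Sato (11 years).
Among Drummond and Salazar, alphabetically by surname: Drummond before Salazar.
Among Amari, Lund and Sato, alphabetically by surname: Amari before Lund before Sato.
Among Achebe, Eriksen, Fontaine and Mbeki, by continuous board tenure (lower first) (reversed rule for this group): Achebe and Eriksen (11 years) before Fontaine and Mbeki (17 years).
Among Achebe and Eriksen, alphabetically by surname: Achebe before Eriksen.
Among Fontaine and Mbeki, alphabetically by surname: Fontaine before Mbeki.
Order: Drummond, Salazar, Amari, Lund, Sato, Achebe, Eriksen, Fontaine, Mbeki. So position 1.

1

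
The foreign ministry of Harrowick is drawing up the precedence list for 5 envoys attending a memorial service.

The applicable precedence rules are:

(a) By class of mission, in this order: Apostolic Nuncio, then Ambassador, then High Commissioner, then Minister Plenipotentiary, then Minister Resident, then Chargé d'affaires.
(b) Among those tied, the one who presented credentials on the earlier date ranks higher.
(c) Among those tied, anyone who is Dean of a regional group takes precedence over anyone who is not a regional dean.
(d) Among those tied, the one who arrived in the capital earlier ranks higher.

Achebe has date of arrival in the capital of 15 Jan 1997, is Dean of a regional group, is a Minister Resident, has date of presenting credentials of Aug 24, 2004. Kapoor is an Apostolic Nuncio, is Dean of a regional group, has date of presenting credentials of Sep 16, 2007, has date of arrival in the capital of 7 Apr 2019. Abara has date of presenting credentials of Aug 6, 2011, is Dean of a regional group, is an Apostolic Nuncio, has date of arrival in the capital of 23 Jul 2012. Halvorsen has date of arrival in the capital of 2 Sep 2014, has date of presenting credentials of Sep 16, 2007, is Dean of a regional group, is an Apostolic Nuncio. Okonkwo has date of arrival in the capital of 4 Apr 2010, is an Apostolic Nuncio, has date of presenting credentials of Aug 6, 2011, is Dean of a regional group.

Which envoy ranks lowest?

Achebe

By class of mission: Halvorsen, Kapoor, Okonkwo and Abara (Apostolic Nuncio); then Achebe (Minister Resident).
Among Halvorsen, Kapoor, Okonkwo and Abara, by date of presenting credentials (earlier first): Halvorsen and Kapoor (Sep 16, 2007) before Okonkwo and Abara (Aug 6, 2011).
Halvorsen and Kapoor are each Dean of a regional group, so the next rule applies.
Among Halvorsen and Kapoor, by date of arrival in the capital (earlier first): Halvorsen (2 Sep 2014) before Kapoor (7 Apr 2019).
Okonkwo and Abara are each Dean of a regional group, so the next rule applies.
Among Okonkwo and Abara, by date of arrival in the capital (earlier first): Okonkwo (4 Apr 2010) before Abara (23 Jul 2012).
Order: Halvorsen, Kapoor, Okonkwo, Abara, Achebe.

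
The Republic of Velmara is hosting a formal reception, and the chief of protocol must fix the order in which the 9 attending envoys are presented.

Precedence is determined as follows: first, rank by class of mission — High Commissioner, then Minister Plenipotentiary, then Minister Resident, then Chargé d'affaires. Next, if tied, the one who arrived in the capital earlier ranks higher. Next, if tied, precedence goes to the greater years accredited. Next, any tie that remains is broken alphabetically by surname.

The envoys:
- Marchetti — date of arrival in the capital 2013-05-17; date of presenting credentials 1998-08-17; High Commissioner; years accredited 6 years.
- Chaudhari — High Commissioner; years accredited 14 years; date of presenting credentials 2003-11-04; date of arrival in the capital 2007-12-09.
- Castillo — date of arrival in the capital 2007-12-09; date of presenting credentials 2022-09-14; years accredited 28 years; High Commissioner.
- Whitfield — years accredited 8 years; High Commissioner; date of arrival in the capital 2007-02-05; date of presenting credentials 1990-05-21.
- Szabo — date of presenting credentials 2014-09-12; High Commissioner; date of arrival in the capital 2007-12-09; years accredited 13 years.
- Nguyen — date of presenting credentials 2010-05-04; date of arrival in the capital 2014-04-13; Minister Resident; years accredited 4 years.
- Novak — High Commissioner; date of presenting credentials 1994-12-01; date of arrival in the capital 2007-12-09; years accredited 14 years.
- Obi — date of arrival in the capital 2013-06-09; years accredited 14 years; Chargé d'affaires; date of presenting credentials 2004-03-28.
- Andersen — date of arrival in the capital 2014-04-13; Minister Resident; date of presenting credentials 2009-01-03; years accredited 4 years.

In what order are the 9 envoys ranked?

By class of mission: Whitfield, Castillo, Chaudhari, Novak, Szabo and Marchetti (High Commissioner); then Andersen and Nguyen (Minister Resident); then Obi (Chargé d'affaires).
Among Whitfield, Castillo, Chaudhari, Novak, Szabo and Marchetti, by date of arrival in the capital (earlier first): Whitfield (2007-02-05) before Castillo, Chaudhari, Novak and Szabo (2007-12-09) before Marchetti (2013-05-17).
Among Castillo, Chaudhari, Novak and Szabo, by years accredited (higher first): Castillo (28 years) before Chaudhari and Novak (14 years) before Szabo (13 years).
Among Chaudhari and Novak, alphabetically by surname: Chaudhari before Novak.
Andersen and Nguyen both have date of arrival in the capital 2014-04-13, so the next rule applies.
Andersen and Nguyen both have years accredited 4 years, so the next rule applies.
Among Andersen and Nguyen, alphabetically by surname: Andersen before Nguyen.
Full order: Whitfield, Castillo, Chaudhari, Novak, Szabo, Marchetti, Andersen, Nguyen, Obi.

Whitfield, Castillo, Chaudhari, Novak, Szabo, Marchetti, Andersen, Nguyen, Obi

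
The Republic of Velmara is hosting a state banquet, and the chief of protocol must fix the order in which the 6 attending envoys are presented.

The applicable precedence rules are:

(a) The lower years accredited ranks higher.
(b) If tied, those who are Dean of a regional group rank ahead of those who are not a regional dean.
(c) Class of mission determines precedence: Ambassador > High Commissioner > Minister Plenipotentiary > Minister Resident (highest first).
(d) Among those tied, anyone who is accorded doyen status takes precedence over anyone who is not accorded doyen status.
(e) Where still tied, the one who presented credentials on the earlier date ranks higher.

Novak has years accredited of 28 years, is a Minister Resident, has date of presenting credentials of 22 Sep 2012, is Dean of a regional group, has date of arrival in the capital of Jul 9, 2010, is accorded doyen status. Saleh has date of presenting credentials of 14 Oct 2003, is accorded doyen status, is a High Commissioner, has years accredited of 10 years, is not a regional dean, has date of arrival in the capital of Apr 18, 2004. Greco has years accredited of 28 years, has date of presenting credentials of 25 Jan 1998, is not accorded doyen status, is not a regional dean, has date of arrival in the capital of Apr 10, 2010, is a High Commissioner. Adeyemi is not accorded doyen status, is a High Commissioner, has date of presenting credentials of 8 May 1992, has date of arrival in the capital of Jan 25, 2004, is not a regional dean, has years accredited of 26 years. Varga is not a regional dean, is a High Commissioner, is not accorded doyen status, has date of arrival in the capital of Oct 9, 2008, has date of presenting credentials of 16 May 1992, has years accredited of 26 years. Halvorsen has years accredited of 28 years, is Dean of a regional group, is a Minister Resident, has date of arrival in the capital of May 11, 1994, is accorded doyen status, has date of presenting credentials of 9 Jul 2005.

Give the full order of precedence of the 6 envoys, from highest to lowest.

Saleh, Adeyemi, Varga, Halvorsen, Novak, Greco

By years accredited (lower first): Saleh (10 years); then Adeyemi and Varga (both 26 years); then Halvorsen, Novak and Greco (each 28 years).
Adeyemi and Varga are each not a regional dean, so the next rule applies.
Adeyemi and Varga are each High Commissioner, so the next rule applies.
Adeyemi and Varga are each not accorded doyen status, so the next rule applies.
Among Adeyemi and Varga, by date of presenting credentials (earlier first): Adeyemi (8 May 1992) before Varga (16 May 1992).
Among Halvorsen, Novak and Greco, Dean of a regional group before not a regional dean: Halvorsen and Novak (Dean of a regional group) before Greco (not a regional dean).
Halvorsen and Novak are each Minister Resident, so the next rule applies.
Halvorsen and Novak are each accorded doyen status, so the next rule applies.
Among Halvorsen and Novak, by date of presenting credentials (earlier first): Halvorsen (9 Jul 2005) before Novak (22 Sep 2012).
Full order: Saleh, Adeyemi, Varga, Halvorsen, Novak, Greco.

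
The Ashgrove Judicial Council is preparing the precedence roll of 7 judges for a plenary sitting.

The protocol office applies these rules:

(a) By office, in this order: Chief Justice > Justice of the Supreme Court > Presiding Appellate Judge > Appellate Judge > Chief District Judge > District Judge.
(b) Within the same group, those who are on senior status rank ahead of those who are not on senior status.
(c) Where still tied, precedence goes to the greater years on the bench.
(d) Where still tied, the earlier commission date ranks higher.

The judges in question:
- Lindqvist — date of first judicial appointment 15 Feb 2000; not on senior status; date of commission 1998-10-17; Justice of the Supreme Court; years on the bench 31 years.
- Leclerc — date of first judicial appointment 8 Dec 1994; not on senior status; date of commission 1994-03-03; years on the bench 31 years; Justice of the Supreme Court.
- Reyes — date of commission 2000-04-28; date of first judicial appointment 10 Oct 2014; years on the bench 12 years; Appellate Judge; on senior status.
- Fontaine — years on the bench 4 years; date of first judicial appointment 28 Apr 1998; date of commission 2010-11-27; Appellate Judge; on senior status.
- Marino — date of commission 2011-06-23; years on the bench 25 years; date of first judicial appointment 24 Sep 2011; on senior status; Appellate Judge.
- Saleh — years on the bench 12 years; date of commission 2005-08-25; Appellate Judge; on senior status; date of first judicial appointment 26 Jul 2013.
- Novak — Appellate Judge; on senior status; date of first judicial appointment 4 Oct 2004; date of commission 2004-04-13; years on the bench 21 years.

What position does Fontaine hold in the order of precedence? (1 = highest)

7

By office: Leclerc and Lindqvist (Justice of the Supreme Court); then Marino, Novak, Reyes, Saleh and Fontaine (Appellate Judge).
Leclerc and Lindqvist are each not on senior status, so the next rule applies.
Leclerc and Lindqvist both have years on the bench 31 years, so the next rule applies.
Among Leclerc and Lindqvist, by date of commission (earlier first): Leclerc (1994-03-03) before Lindqvist (1998-10-17).
Marino, Novak, Reyes, Saleh and Fontaine are each on senior status, so the next rule applies.
Among Marino, Novak, Reyes, Saleh and Fontaine, by years on the bench (higher first): Marino (25 years) before Novak (21 years) before Reyes and Saleh (12 years) before Fontaine (4 years).
Among Reyes and Saleh, by date of commission (earlier first): Reyes (2000-04-28) before Saleh (2005-08-25).
Order: Leclerc, Lindqvist, Marino, Novak, Reyes, Saleh, Fontaine. So position 7.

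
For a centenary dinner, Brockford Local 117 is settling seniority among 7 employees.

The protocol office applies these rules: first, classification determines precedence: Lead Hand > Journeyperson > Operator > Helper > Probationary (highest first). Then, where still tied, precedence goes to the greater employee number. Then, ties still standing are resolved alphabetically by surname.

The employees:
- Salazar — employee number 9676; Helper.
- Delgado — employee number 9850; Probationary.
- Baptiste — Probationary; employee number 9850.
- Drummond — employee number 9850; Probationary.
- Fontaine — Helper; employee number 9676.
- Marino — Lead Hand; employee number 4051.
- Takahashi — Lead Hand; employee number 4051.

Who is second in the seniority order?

By classification: Marino and Takahashi (Lead Hand); then Fontaine and Salazar (Helper); then Baptiste, Delgado and Drummond (Probationary).
Marino and Takahashi both have employee number 4051, so the next rule applies.
Among Marino and Takahashi, alphabetically by surname: Marino before Takahashi.
Fontaine and Salazar both have employee number 9676, so the next rule applies.
Among Fontaine and Salazar, alphabetically by surname: Fontaine before Salazar.
Baptiste, Delgado and Drummond all have employee number 9850, so the next rule applies.
Among Baptiste, Delgado and Drummond, alphabetically by surname: Baptiste before Delgado before Drummond.
Order: Marino, Takahashi, Fontaine, Salazar, Baptiste, Delgado, Drummond.

Takahashi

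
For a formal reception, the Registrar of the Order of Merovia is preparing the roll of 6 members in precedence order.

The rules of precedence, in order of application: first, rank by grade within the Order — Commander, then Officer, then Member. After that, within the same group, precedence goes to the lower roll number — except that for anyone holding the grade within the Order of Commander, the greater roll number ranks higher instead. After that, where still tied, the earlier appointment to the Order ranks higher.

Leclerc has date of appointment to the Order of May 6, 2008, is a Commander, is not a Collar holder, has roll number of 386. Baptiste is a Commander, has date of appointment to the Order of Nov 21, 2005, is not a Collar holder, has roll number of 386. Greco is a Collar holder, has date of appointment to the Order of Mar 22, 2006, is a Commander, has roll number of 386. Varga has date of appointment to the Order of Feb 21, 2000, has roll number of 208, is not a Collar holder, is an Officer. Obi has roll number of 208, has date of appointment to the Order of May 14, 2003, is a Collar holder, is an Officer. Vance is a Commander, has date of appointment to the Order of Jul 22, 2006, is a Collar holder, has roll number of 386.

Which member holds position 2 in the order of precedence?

Greco

By grade within the Order: Baptiste, Greco, Vance and Leclerc (Commander); then Varga and Obi (Officer).
Baptiste, Greco, Vance and Leclerc all have roll number 386, so the next rule applies.
Among Baptiste, Greco, Vance and Leclerc, by date of appointment to the Order (earlier first): Baptiste (Nov 21, 2005) before Greco (Mar 22, 2006) before Vance (Jul 22, 2006) before Leclerc (May 6, 2008).
Varga and Obi both have roll number 208, so the next rule applies.
Among Varga and Obi, by date of appointment to the Order (earlier first): Varga (Feb 21, 2000) before Obi (May 14, 2003).
Order: Baptiste, Greco, Vance, Leclerc, Varga, Obi.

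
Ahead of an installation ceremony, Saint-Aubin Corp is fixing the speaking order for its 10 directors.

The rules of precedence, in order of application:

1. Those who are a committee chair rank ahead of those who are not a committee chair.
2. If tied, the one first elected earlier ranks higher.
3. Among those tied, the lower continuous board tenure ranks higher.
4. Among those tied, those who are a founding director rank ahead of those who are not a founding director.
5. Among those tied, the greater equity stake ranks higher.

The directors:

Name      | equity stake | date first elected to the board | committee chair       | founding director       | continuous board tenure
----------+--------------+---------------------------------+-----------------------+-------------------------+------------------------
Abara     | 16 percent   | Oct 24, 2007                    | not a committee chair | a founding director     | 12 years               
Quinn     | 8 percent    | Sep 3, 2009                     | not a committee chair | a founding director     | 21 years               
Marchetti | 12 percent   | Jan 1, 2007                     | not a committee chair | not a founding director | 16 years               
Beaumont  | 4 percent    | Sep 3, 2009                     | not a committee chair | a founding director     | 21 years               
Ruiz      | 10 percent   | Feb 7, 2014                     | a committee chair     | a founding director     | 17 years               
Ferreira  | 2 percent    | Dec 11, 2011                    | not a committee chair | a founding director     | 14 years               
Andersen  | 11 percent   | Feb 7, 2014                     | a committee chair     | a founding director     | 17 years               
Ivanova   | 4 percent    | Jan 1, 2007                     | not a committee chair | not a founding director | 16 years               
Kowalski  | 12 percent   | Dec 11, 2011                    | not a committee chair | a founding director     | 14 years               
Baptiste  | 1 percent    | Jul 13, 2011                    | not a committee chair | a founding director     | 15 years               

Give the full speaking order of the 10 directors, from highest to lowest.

By the first rule: Andersen and Ruiz (both a committee chair); then Marchetti, Ivanova, Abara, Quinn, Beaumont, Baptiste, Kowalski and Ferreira (each not a committee chair).
Andersen and Ruiz both have date first elected to the board Feb 7, 2014, so the next rule applies.
Andersen and Ruiz both have continuous board tenure 17 years, so the next rule applies.
Andersen and Ruiz are each a founding director, so the next rule applies.
Among Andersen and Ruiz, by equity stake (higher first): Andersen (11 percent) before Ruiz (10 percent).
Among Marchetti, Ivanova, Abara, Quinn, Beaumont, Baptiste, Kowalski and Ferreira, by date first elected to the board (earlier first): Marchetti and Ivanova (Jan 1, 2007) before Abara (Oct 24, 2007) before Quinn and Beaumont (Sep 3, 2009) before Baptiste (Jul 13, 2011) before Kowalski and Ferreira (Dec 11, 2011).
Marchetti and Ivanova both have continuous board tenure 16 years, so the next rule applies.
Marchetti and Ivanova are each not a founding director, so the next rule applies.
Among Marchetti and Ivanova, by equity stake (higher first): Marchetti (12 percent) before Ivanova (4 percent).
Quinn and Beaumont both have continuous board tenure 21 years, so the next rule applies.
Quinn and Beaumont are each a founding director, so the next rule applies.
Among Quinn and Beaumont, by equity stake (higher first): Quinn (8 percent) before Beaumont (4 percent).
Kowalski and Ferreira both have continuous board tenure 14 years, so the next rule applies.
Kowalski and Ferreira are each a founding director, so the next rule applies.
Among Kowalski and Ferreira, by equity stake (higher first): Kowalski (12 percent) before Ferreira (2 percent).
Full order: Andersen, Ruiz, Marchetti, Ivanova, Abara, Quinn, Beaumont, Baptiste, Kowalski, Ferreira.

Andersen, Ruiz, Marchetti, Ivanova, Abara, Quinn, Beaumont, Baptiste, Kowalski, Ferreira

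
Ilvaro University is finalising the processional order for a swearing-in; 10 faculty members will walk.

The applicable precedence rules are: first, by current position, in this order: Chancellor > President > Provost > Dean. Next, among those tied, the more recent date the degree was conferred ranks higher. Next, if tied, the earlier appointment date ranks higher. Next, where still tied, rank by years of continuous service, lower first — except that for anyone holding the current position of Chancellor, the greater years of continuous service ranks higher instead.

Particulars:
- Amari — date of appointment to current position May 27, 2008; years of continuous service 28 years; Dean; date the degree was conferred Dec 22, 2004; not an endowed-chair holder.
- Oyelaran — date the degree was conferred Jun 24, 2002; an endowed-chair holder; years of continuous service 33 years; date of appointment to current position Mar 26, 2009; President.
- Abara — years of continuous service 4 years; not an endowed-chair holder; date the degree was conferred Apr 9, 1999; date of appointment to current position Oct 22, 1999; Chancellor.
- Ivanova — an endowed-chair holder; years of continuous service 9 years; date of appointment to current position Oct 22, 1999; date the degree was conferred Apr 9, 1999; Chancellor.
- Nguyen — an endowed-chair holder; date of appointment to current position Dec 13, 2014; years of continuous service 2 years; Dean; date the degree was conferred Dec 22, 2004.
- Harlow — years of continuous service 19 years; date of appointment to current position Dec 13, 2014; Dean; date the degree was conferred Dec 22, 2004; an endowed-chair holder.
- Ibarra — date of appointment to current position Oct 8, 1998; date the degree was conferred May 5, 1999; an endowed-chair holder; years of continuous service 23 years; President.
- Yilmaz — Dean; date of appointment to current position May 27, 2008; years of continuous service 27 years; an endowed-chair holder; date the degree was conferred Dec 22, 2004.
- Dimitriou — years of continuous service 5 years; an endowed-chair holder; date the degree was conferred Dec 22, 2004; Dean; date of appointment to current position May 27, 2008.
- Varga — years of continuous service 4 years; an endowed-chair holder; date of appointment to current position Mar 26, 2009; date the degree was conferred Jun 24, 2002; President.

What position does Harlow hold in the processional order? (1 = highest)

By current position: Ivanova and Abara (Chancellor); then Varga, Oyelaran and Ibarra (President); then Dimitriou, Yilmaz, Amari, Nguyen and Harlow (Dean).
Ivanova and Abara both have date the degree was conferred Apr 9, 1999, so the next rule applies.
Ivanova and Abara both have date of appointment to current position Oct 22, 1999, so the next rule applies.
Among Ivanova and Abara, by years of continuous service (higher first) (reversed rule for this group): Ivanova (9 years) before Abara (4 years).
Among Varga, Oyelaran and Ibarra, by date the degree was conferred (later first): Varga and Oyelaran (Jun 24, 2002) before Ibarra (May 5, 1999).
Varga and Oyelaran both have date of appointment to current position Mar 26, 2009, so the next rule applies.
Among Varga and Oyelaran, by years of continuous service (lower first): Varga (4 years) before Oyelaran (33 years).
Dimitriou, Yilmaz, Amari, Nguyen and Harlow all have date the degree was conferred Dec 22, 2004, so the next rule applies.
Among Dimitriou, Yilmaz, Amari, Nguyen and Harlow, by date of appointment to current position (earlier first): Dimitriou, Yilmaz and Amari (May 27, 2008) before Nguyen and Harlow (Dec 13, 2014).
Among Dimitriou, Yilmaz and Amari, by years of continuous service (lower first): Dimitriou (5 years) before Yilmaz (27 years) before Amari (28 years).
Among Nguyen and Harlow, by years of continuous service (lower first): Nguyen (2 years) before Harlow (19 years).
Order: Ivanova, Abara, Varga, Oyelaran, Ibarra, Dimitriou, Yilmaz, Amari, Nguyen, Harlow. So position 10.

10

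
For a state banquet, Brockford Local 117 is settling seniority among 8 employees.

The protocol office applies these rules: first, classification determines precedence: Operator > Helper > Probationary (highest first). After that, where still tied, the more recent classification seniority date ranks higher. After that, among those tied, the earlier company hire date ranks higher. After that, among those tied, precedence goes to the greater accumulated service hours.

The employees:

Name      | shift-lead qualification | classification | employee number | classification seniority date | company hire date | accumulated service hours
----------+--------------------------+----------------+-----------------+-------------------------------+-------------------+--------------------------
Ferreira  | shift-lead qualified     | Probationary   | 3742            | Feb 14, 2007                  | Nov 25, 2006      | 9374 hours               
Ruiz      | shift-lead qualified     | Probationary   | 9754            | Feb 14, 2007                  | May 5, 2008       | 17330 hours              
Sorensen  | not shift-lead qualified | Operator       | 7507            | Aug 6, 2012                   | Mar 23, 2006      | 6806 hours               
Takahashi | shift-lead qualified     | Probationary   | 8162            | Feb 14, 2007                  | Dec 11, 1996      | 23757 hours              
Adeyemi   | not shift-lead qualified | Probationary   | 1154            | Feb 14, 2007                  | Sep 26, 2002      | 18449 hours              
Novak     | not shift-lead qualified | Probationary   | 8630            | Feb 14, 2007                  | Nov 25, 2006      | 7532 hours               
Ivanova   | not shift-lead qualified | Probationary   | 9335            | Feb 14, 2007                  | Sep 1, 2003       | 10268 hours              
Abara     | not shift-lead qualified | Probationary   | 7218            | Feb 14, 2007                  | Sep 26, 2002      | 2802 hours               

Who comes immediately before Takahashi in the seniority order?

By classification: Sorensen (Operator); then Takahashi, Adeyemi, Abara, Ivanova, Ferreira, Novak and Ruiz (Probationary).
Takahashi, Adeyemi, Abara, Ivanova, Ferreira, Novak and Ruiz all have classification seniority date Feb 14, 2007, so the next rule applies.
Among Takahashi, Adeyemi, Abara, Ivanova, Ferreira, Novak and Ruiz, by company hire date (earlier first): Takahashi (Dec 11, 1996) before Adeyemi and Abara (Sep 26, 2002) before Ivanova (Sep 1, 2003) before Ferreira and Novak (Nov 25, 2006) before Ruiz (May 5, 2008).
Among Adeyemi and Abara, by accumulated service hours (higher first): Adeyemi (18449 hours) before Abara (2802 hours).
Among Ferreira and Novak, by accumulated service hours (higher first): Ferreira (9374 hours) before Novak (7532 hours).
Order: Sorensen, Takahashi, Adeyemi, Abara, Ivanova, Ferreira, Novak, Ruiz.

Sorensen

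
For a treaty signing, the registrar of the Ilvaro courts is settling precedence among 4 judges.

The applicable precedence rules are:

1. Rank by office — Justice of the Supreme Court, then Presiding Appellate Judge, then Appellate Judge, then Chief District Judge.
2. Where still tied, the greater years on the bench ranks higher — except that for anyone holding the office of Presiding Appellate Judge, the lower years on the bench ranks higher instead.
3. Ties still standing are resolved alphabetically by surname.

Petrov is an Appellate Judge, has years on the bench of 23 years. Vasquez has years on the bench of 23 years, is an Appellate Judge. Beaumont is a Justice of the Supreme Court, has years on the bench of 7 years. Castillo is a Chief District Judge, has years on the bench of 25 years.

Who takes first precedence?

By office: Beaumont (Justice of the Supreme Court); then Petrov and Vasquez (Appellate Judge); then Castillo (Chief District Judge).
Petrov and Vasquez both have years on the bench 23 years, so the next rule applies.
Among Petrov and Vasquez, alphabetically by surname: Petrov before Vasquez.
Order: Beaumont, Petrov, Vasquez, Castillo.

Beaumont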